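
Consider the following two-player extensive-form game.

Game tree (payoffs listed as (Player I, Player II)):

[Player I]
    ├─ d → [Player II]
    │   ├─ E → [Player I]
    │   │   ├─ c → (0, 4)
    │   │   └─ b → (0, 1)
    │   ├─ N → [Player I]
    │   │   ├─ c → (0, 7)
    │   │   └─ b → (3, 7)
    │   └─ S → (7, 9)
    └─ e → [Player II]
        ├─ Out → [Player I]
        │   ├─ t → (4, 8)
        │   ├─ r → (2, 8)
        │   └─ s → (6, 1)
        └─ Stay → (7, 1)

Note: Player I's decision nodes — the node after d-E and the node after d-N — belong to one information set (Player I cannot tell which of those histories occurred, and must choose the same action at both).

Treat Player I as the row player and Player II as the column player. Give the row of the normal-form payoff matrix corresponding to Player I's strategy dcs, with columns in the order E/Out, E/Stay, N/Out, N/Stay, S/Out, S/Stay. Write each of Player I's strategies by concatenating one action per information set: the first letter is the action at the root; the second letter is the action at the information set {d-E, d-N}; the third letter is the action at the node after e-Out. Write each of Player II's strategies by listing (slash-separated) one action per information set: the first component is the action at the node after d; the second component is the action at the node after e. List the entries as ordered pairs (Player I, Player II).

(0,4) (0,4) (0,7) (0,7) (7,9) (7,9)

vs E/Out: Player I plays d → Player II plays E at [d] → Player I plays c at [d-E] → (0, 4)
vs E/Stay: Player I plays d → Player II plays E at [d] → Player I plays c at [d-E] → (0, 4)
vs N/Out: Player I plays d → Player II plays N at [d] → Player I plays c at [d-N] → (0, 7)
vs N/Stay: Player I plays d → Player II plays N at [d] → Player I plays c at [d-N] → (0, 7)
vs S/Out: Player I plays d → Player II plays S at [d] → (7, 9)
vs S/Stay: Player I plays d → Player II plays S at [d] → (7, 9)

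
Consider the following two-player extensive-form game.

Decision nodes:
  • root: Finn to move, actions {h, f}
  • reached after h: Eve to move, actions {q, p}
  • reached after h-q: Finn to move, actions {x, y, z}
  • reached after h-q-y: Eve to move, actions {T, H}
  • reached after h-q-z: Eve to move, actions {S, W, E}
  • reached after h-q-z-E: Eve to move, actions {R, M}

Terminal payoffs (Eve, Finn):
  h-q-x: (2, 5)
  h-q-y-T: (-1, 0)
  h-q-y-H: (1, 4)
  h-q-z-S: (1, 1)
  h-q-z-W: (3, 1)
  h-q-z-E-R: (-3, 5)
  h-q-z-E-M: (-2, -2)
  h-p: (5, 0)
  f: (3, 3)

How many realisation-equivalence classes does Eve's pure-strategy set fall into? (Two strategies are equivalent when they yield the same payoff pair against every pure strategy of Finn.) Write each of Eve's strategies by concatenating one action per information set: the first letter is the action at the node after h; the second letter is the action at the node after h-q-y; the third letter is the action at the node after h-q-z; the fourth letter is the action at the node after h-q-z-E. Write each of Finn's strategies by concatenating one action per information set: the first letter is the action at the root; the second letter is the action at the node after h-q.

Eve has 24 pure strategies: qTSR, qTSM, qTWR, qTWM, qTER, qTEM, qHSR, qHSM, qHWR, qHWM, qHER, qHEM, pTSR, pTSM, pTWR, pTWM, pTER, pTEM, pHSR, pHSM, pHWR, pHWM, pHER, pHEM. Columns: hx, hy, hz, fx, fy, fz.
{qTSR, qTSM} → row (2,5) (-1,0) (1,1) (3,3) (3,3) (3,3)
{qTWR, qTWM} → row (2,5) (-1,0) (3,1) (3,3) (3,3) (3,3)
{qTER} → row (2,5) (-1,0) (-3,5) (3,3) (3,3) (3,3)
{qTEM} → row (2,5) (-1,0) (-2,-2) (3,3) (3,3) (3,3)
{qHSR, qHSM} → row (2,5) (1,4) (1,1) (3,3) (3,3) (3,3)
{qHWR, qHWM} → row (2,5) (1,4) (3,1) (3,3) (3,3) (3,3)
{qHER} → row (2,5) (1,4) (-3,5) (3,3) (3,3) (3,3)
{qHEM} → row (2,5) (1,4) (-2,-2) (3,3) (3,3) (3,3)
{pTSR, pTSM, pTWR, pTWM, pTER, pTEM, pHSR, pHSM, pHWR, pHWM, pHER, pHEM} → row (5,0) (5,0) (5,0) (3,3) (3,3) (3,3)
That's 9 distinct rows out of 24 strategies.

9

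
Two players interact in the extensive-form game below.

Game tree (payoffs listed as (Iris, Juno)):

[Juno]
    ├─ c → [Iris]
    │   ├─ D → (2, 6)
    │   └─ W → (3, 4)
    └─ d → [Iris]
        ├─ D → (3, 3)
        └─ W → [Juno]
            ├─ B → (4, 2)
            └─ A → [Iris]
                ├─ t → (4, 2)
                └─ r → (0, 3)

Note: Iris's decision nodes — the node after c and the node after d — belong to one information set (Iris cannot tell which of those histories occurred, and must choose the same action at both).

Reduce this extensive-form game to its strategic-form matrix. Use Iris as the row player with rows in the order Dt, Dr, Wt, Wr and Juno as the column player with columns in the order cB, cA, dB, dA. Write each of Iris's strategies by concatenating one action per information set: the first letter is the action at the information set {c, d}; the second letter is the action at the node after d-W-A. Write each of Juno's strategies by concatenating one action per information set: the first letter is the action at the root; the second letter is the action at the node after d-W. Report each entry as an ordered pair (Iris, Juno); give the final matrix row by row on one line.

Row Dt: cB→(2,6), cA→(2,6), dB→(3,3), dA→(3,3)
Row Dr: cB→(2,6), cA→(2,6), dB→(3,3), dA→(3,3)
Row Wt: cB→(3,4), cA→(3,4), dB→(4,2), dA→(4,2)
Row Wr: cB→(3,4), cA→(3,4), dB→(4,2), dA→(0,3)

Dt: (2,6) (2,6) (3,3) (3,3) | Dr: (2,6) (2,6) (3,3) (3,3) | Wt: (3,4) (3,4) (4,2) (4,2) | Wr: (3,4) (3,4) (4,2) (0,3)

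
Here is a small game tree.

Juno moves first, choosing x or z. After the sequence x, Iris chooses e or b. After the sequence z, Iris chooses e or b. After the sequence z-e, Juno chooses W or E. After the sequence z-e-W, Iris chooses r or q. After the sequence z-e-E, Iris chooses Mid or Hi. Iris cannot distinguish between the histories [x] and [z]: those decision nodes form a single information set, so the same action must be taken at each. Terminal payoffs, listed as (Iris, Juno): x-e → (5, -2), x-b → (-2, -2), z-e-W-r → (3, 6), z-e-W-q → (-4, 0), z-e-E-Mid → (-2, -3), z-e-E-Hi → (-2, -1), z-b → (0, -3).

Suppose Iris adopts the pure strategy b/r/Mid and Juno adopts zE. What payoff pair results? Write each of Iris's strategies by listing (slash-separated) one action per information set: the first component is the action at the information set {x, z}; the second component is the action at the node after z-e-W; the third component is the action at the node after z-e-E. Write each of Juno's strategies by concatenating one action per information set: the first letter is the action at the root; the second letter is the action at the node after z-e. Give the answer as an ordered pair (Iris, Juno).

Trace the play path from the root:
  Juno plays z
  Iris plays b at [z]
→ terminal payoff (0, -3).
(Iris's choice at the node after z-e-W is never reached on this path, so it doesn't affect the outcome.)

(0, -3)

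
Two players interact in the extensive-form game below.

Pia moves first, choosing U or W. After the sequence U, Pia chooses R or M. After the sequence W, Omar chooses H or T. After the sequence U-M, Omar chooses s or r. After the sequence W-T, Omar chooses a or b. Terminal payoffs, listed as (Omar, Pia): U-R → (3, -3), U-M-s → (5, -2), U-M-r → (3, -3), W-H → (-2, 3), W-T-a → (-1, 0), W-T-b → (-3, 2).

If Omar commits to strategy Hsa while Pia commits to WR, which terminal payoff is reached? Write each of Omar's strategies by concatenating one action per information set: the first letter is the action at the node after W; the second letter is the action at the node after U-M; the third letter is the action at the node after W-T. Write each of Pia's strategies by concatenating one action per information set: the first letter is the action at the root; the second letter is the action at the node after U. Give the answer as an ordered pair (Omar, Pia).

(-2, 3)

Trace the play path from the root:
  Pia plays W
  Omar plays H at [W]
→ terminal payoff (-2, 3).
(Omar's choice at the node after U-M is never reached on this path, so it doesn't affect the outcome.)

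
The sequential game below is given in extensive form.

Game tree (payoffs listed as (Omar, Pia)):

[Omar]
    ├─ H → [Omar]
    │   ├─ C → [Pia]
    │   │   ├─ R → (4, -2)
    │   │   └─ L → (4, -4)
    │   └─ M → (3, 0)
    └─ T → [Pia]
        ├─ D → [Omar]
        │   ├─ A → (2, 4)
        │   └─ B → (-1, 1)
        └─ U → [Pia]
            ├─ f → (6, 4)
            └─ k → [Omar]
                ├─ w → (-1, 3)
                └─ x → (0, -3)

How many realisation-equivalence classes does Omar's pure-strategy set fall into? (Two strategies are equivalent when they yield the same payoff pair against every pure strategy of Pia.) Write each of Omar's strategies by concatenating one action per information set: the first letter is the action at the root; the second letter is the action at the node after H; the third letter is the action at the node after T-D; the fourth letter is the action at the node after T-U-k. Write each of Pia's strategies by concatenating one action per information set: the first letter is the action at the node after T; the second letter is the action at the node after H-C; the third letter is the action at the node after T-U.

Omar has 16 pure strategies: HCAw, HCAx, HCBw, HCBx, HMAw, HMAx, HMBw, HMBx, TCAw, TCAx, TCBw, TCBx, TMAw, TMAx, TMBw, TMBx. Columns: DRf, DRk, DLf, DLk, URf, URk, ULf, ULk.
{HCAw, HCAx, HCBw, HCBx} → row (4,-2) (4,-2) (4,-4) (4,-4) (4,-2) (4,-2) (4,-4) (4,-4)
{HMAw, HMAx, HMBw, HMBx} → row (3,0) (3,0) (3,0) (3,0) (3,0) (3,0) (3,0) (3,0)
{TCAw, TMAw} → row (2,4) (2,4) (2,4) (2,4) (6,4) (-1,3) (6,4) (-1,3)
{TCAx, TMAx} → row (2,4) (2,4) (2,4) (2,4) (6,4) (0,-3) (6,4) (0,-3)
{TCBw, TMBw} → row (-1,1) (-1,1) (-1,1) (-1,1) (6,4) (-1,3) (6,4) (-1,3)
{TCBx, TMBx} → row (-1,1) (-1,1) (-1,1) (-1,1) (6,4) (0,-3) (6,4) (0,-3)
That's 6 distinct rows out of 16 strategies.

6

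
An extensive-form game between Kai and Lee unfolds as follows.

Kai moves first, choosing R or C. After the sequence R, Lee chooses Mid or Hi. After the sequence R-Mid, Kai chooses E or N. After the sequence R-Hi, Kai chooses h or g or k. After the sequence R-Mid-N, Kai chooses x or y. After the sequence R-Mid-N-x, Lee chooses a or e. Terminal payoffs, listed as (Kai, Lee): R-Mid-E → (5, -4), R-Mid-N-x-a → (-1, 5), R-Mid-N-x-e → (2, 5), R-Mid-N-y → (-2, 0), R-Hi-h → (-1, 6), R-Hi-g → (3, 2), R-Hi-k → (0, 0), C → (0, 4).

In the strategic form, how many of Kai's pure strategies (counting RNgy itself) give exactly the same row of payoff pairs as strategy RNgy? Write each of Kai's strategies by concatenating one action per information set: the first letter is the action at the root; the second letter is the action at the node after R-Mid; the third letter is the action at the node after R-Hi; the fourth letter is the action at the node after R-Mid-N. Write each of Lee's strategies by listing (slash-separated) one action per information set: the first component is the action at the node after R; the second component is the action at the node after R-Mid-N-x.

Row for RNgy (columns Mid/a, Mid/e, Hi/a, Hi/e): (-2,0) (-2,0) (3,2) (3,2).
Every one of Kai's information sets is on the play path for some reply by Lee when Kai follows RNgy.
Changing the action at any of them therefore changes at least one column, so only RNgy itself gives this row.

1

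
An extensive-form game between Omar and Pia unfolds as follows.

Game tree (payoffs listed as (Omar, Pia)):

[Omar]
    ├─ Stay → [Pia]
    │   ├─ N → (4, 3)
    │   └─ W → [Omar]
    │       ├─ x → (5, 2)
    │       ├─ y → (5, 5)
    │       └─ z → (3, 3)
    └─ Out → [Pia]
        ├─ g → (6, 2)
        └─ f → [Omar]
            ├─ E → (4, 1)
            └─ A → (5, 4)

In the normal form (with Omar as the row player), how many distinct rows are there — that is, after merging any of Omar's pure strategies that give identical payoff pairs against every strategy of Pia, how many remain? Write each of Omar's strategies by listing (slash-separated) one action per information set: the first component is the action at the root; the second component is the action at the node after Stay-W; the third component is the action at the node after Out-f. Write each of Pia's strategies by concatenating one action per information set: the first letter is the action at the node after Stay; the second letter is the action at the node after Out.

5

Omar has 12 pure strategies: Stay/x/E, Stay/x/A, Stay/y/E, Stay/y/A, Stay/z/E, Stay/z/A, Out/x/E, Out/x/A, Out/y/E, Out/y/A, Out/z/E, Out/z/A. Columns: Ng, Nf, Wg, Wf.
{Stay/x/E, Stay/x/A} → row (4,3) (4,3) (5,2) (5,2)
{Stay/y/E, Stay/y/A} → row (4,3) (4,3) (5,5) (5,5)
{Stay/z/E, Stay/z/A} → row (4,3) (4,3) (3,3) (3,3)
{Out/x/E, Out/y/E, Out/z/E} → row (6,2) (4,1) (6,2) (4,1)
{Out/x/A, Out/y/A, Out/z/A} → row (6,2) (5,4) (6,2) (5,4)
That's 5 distinct rows out of 12 strategies.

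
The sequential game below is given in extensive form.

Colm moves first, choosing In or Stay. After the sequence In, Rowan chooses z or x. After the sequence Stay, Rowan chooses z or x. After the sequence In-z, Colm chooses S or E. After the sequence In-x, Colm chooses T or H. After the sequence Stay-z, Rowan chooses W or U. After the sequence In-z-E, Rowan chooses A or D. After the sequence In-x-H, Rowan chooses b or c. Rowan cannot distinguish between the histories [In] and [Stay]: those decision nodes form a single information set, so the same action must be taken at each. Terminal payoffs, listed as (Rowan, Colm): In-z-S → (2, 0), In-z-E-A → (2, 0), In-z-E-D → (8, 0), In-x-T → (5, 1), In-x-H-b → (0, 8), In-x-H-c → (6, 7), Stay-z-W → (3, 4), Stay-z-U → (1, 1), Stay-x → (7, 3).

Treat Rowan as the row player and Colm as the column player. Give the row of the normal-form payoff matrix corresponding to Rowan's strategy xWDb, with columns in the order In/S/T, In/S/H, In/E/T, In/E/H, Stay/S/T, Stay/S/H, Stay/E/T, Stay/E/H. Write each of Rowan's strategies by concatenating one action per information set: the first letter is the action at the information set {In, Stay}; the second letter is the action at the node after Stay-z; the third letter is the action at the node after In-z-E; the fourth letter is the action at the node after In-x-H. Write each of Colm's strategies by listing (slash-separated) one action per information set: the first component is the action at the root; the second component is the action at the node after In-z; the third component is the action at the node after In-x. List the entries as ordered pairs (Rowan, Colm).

vs In/S/T: Colm plays In → Rowan plays x at [In] → Colm plays T at [In-x] → (5, 1)
vs In/S/H: Colm plays In → Rowan plays x at [In] → Colm plays H at [In-x] → Rowan plays b at [In-x-H] → (0, 8)
vs In/E/T: Colm plays In → Rowan plays x at [In] → Colm plays T at [In-x] → (5, 1)
vs In/E/H: Colm plays In → Rowan plays x at [In] → Colm plays H at [In-x] → Rowan plays b at [In-x-H] → (0, 8)
vs Stay/S/T: Colm plays Stay → Rowan plays x at [Stay] → (7, 3)
vs Stay/S/H: Colm plays Stay → Rowan plays x at [Stay] → (7, 3)
vs Stay/E/T: Colm plays Stay → Rowan plays x at [Stay] → (7, 3)
vs Stay/E/H: Colm plays Stay → Rowan plays x at [Stay] → (7, 3)

(5,1) (0,8) (5,1) (0,8) (7,3) (7,3) (7,3) (7,3)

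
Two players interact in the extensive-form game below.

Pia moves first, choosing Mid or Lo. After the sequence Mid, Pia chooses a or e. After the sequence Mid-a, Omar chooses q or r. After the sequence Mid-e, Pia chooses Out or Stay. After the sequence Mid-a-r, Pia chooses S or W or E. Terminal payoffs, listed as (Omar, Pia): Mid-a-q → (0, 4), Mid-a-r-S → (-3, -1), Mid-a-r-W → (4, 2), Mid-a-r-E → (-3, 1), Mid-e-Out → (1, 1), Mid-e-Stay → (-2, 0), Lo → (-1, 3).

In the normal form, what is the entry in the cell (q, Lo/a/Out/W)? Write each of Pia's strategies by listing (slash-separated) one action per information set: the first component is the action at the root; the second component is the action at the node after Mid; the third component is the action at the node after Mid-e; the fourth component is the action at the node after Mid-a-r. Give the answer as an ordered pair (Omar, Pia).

(-1, 3)

Trace the play path from the root:
  Pia plays Lo
→ terminal payoff (-1, 3).
(Omar's choice at the node after Mid-a is never reached on this path, so it doesn't affect the outcome.)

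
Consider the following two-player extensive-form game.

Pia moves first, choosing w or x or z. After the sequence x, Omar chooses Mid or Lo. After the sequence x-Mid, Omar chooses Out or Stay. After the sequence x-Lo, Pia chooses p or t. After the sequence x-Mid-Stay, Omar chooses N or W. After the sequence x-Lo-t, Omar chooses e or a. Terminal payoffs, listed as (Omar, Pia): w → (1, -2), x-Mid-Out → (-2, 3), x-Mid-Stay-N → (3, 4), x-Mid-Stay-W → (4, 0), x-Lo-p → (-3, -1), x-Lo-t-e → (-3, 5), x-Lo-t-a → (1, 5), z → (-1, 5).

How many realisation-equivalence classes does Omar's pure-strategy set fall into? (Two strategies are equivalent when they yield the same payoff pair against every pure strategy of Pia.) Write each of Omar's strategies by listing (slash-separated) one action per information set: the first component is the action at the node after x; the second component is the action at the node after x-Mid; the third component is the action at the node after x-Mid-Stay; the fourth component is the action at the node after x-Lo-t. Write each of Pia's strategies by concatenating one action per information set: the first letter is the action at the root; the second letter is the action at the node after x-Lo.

5

Omar has 16 pure strategies: Mid/Out/N/e, Mid/Out/N/a, Mid/Out/W/e, Mid/Out/W/a, Mid/Stay/N/e, Mid/Stay/N/a, Mid/Stay/W/e, Mid/Stay/W/a, Lo/Out/N/e, Lo/Out/N/a, Lo/Out/W/e, Lo/Out/W/a, Lo/Stay/N/e, Lo/Stay/N/a, Lo/Stay/W/e, Lo/Stay/W/a. Columns: wp, wt, xp, xt, zp, zt.
{Mid/Out/N/e, Mid/Out/N/a, Mid/Out/W/e, Mid/Out/W/a} → row (1,-2) (1,-2) (-2,3) (-2,3) (-1,5) (-1,5)
{Mid/Stay/N/e, Mid/Stay/N/a} → row (1,-2) (1,-2) (3,4) (3,4) (-1,5) (-1,5)
{Mid/Stay/W/e, Mid/Stay/W/a} → row (1,-2) (1,-2) (4,0) (4,0) (-1,5) (-1,5)
{Lo/Out/N/e, Lo/Out/W/e, Lo/Stay/N/e, Lo/Stay/W/e} → row (1,-2) (1,-2) (-3,-1) (-3,5) (-1,5) (-1,5)
{Lo/Out/N/a, Lo/Out/W/a, Lo/Stay/N/a, Lo/Stay/W/a} → row (1,-2) (1,-2) (-3,-1) (1,5) (-1,5) (-1,5)
That's 5 distinct rows out of 16 strategies.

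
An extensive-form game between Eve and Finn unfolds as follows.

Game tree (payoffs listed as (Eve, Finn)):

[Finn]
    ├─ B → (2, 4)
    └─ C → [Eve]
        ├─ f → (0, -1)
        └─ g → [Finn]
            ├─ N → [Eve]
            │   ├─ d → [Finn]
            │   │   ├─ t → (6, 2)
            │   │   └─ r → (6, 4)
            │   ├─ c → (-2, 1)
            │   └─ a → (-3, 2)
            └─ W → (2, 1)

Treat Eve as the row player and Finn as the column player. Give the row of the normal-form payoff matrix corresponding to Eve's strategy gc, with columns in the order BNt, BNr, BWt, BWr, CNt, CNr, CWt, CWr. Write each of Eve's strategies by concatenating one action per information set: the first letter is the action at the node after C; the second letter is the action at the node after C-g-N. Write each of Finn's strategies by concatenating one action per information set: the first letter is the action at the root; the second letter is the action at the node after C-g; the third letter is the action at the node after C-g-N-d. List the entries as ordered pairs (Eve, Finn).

(2,4) (2,4) (2,4) (2,4) (-2,1) (-2,1) (2,1) (2,1)

vs BNt: Finn plays B → (2, 4)
vs BNr: Finn plays B → (2, 4)
vs BWt: Finn plays B → (2, 4)
vs BWr: Finn plays B → (2, 4)
vs CNt: Finn plays C → Eve plays g at [C] → Finn plays N at [C-g] → Eve plays c at [C-g-N] → (-2, 1)
vs CNr: Finn plays C → Eve plays g at [C] → Finn plays N at [C-g] → Eve plays c at [C-g-N] → (-2, 1)
vs CWt: Finn plays C → Eve plays g at [C] → Finn plays W at [C-g] → (2, 1)
vs CWr: Finn plays C → Eve plays g at [C] → Finn plays W at [C-g] → (2, 1)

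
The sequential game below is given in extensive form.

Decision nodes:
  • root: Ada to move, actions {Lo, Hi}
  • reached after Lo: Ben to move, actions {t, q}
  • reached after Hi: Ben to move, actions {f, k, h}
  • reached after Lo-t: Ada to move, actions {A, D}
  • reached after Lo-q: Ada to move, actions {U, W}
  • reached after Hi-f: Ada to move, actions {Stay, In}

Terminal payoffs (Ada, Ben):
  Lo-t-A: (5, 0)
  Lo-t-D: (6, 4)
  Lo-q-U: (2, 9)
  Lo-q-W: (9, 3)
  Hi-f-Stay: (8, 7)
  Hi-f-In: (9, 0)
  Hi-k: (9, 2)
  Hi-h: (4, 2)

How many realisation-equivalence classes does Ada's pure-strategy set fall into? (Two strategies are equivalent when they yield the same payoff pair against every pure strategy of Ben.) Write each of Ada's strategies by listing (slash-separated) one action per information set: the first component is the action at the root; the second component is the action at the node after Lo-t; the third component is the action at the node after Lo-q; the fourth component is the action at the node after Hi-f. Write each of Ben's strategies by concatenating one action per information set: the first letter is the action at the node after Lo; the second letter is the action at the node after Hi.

Ada has 16 pure strategies: Lo/A/U/Stay, Lo/A/U/In, Lo/A/W/Stay, Lo/A/W/In, Lo/D/U/Stay, Lo/D/U/In, Lo/D/W/Stay, Lo/D/W/In, Hi/A/U/Stay, Hi/A/U/In, Hi/A/W/Stay, Hi/A/W/In, Hi/D/U/Stay, Hi/D/U/In, Hi/D/W/Stay, Hi/D/W/In. Columns: tf, tk, th, qf, qk, qh.
{Lo/A/U/Stay, Lo/A/U/In} → row (5,0) (5,0) (5,0) (2,9) (2,9) (2,9)
{Lo/A/W/Stay, Lo/A/W/In} → row (5,0) (5,0) (5,0) (9,3) (9,3) (9,3)
{Lo/D/U/Stay, Lo/D/U/In} → row (6,4) (6,4) (6,4) (2,9) (2,9) (2,9)
{Lo/D/W/Stay, Lo/D/W/In} → row (6,4) (6,4) (6,4) (9,3) (9,3) (9,3)
{Hi/A/U/Stay, Hi/A/W/Stay, Hi/D/U/Stay, Hi/D/W/Stay} → row (8,7) (9,2) (4,2) (8,7) (9,2) (4,2)
{Hi/A/U/In, Hi/A/W/In, Hi/D/U/In, Hi/D/W/In} → row (9,0) (9,2) (4,2) (9,0) (9,2) (4,2)
That's 6 distinct rows out of 16 strategies.

6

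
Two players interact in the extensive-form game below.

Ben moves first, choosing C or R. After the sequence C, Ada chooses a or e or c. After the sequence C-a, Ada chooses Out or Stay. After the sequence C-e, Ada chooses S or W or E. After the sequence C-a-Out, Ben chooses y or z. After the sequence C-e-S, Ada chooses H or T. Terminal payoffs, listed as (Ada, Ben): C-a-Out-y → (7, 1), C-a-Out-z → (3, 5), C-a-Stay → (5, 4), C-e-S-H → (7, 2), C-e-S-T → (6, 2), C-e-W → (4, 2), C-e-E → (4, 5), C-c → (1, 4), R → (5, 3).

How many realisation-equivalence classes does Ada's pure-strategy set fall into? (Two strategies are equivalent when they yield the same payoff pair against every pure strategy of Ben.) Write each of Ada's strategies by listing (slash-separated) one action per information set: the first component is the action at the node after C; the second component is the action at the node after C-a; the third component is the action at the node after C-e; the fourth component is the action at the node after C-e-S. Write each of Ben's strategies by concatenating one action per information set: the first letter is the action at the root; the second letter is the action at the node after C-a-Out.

Ada has 36 pure strategies: a/Out/S/H, a/Out/S/T, a/Out/W/H, a/Out/W/T, a/Out/E/H, a/Out/E/T, a/Stay/S/H, a/Stay/S/T, a/Stay/W/H, a/Stay/W/T, a/Stay/E/H, a/Stay/E/T, e/Out/S/H, e/Out/S/T, e/Out/W/H, e/Out/W/T, e/Out/E/H, e/Out/E/T, e/Stay/S/H, e/Stay/S/T, e/Stay/W/H, e/Stay/W/T, e/Stay/E/H, e/Stay/E/T, c/Out/S/H, c/Out/S/T, c/Out/W/H, c/Out/W/T, c/Out/E/H, c/Out/E/T, c/Stay/S/H, c/Stay/S/T, c/Stay/W/H, c/Stay/W/T, c/Stay/E/H, c/Stay/E/T. Columns: Cy, Cz, Ry, Rz.
{a/Out/S/H, a/Out/S/T, a/Out/W/H, a/Out/W/T, a/Out/E/H, a/Out/E/T} → row (7,1) (3,5) (5,3) (5,3)
{a/Stay/S/H, a/Stay/S/T, a/Stay/W/H, a/Stay/W/T, a/Stay/E/H, a/Stay/E/T} → row (5,4) (5,4) (5,3) (5,3)
{e/Out/S/H, e/Stay/S/H} → row (7,2) (7,2) (5,3) (5,3)
{e/Out/S/T, e/Stay/S/T} → row (6,2) (6,2) (5,3) (5,3)
{e/Out/W/H, e/Out/W/T, e/Stay/W/H, e/Stay/W/T} → row (4,2) (4,2) (5,3) (5,3)
{e/Out/E/H, e/Out/E/T, e/Stay/E/H, e/Stay/E/T} → row (4,5) (4,5) (5,3) (5,3)
{c/Out/S/H, c/Out/S/T, c/Out/W/H, c/Out/W/T, c/Out/E/H, c/Out/E/T, c/Stay/S/H, c/Stay/S/T, c/Stay/W/H, c/Stay/W/T, c/Stay/E/H, c/Stay/E/T} → row (1,4) (1,4) (5,3) (5,3)
That's 7 distinct rows out of 36 strategies.

7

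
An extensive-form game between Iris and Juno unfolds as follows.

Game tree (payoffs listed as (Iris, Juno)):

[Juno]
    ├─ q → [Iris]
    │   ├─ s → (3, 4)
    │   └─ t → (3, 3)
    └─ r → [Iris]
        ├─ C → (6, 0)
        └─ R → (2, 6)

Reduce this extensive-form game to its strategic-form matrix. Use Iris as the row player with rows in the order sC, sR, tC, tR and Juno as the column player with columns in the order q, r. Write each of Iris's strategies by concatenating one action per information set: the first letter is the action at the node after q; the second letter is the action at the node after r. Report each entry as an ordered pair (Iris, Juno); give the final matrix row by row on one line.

Row sC: q→(3,4), r→(6,0)
Row sR: q→(3,4), r→(2,6)
Row tC: q→(3,3), r→(6,0)
Row tR: q→(3,3), r→(2,6)

sC: (3,4) (6,0) | sR: (3,4) (2,6) | tC: (3,3) (6,0) | tR: (3,3) (2,6)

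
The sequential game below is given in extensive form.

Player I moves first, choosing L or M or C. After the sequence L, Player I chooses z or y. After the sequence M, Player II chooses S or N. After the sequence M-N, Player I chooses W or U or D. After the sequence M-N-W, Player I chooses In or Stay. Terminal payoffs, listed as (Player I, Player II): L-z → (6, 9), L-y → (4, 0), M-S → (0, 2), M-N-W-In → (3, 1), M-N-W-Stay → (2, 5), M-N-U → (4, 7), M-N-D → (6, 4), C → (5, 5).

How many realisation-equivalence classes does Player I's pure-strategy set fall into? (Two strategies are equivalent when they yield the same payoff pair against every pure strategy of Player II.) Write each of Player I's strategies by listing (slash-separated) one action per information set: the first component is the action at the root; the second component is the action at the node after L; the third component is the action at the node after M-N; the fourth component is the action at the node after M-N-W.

Player I has 36 pure strategies: L/z/W/In, L/z/W/Stay, L/z/U/In, L/z/U/Stay, L/z/D/In, L/z/D/Stay, L/y/W/In, L/y/W/Stay, L/y/U/In, L/y/U/Stay, L/y/D/In, L/y/D/Stay, M/z/W/In, M/z/W/Stay, M/z/U/In, M/z/U/Stay, M/z/D/In, M/z/D/Stay, M/y/W/In, M/y/W/Stay, M/y/U/In, M/y/U/Stay, M/y/D/In, M/y/D/Stay, C/z/W/In, C/z/W/Stay, C/z/U/In, C/z/U/Stay, C/z/D/In, C/z/D/Stay, C/y/W/In, C/y/W/Stay, C/y/U/In, C/y/U/Stay, C/y/D/In, C/y/D/Stay. Columns: S, N.
{L/z/W/In, L/z/W/Stay, L/z/U/In, L/z/U/Stay, L/z/D/In, L/z/D/Stay} → row (6,9) (6,9)
{L/y/W/In, L/y/W/Stay, L/y/U/In, L/y/U/Stay, L/y/D/In, L/y/D/Stay} → row (4,0) (4,0)
{M/z/W/In, M/y/W/In} → row (0,2) (3,1)
{M/z/W/Stay, M/y/W/Stay} → row (0,2) (2,5)
{M/z/U/In, M/z/U/Stay, M/y/U/In, M/y/U/Stay} → row (0,2) (4,7)
{M/z/D/In, M/z/D/Stay, M/y/D/In, M/y/D/Stay} → row (0,2) (6,4)
{C/z/W/In, C/z/W/Stay, C/z/U/In, C/z/U/Stay, C/z/D/In, C/z/D/Stay, C/y/W/In, C/y/W/Stay, C/y/U/In, C/y/U/Stay, C/y/D/In, C/y/D/Stay} → row (5,5) (5,5)
That's 7 distinct rows out of 36 strategies.

7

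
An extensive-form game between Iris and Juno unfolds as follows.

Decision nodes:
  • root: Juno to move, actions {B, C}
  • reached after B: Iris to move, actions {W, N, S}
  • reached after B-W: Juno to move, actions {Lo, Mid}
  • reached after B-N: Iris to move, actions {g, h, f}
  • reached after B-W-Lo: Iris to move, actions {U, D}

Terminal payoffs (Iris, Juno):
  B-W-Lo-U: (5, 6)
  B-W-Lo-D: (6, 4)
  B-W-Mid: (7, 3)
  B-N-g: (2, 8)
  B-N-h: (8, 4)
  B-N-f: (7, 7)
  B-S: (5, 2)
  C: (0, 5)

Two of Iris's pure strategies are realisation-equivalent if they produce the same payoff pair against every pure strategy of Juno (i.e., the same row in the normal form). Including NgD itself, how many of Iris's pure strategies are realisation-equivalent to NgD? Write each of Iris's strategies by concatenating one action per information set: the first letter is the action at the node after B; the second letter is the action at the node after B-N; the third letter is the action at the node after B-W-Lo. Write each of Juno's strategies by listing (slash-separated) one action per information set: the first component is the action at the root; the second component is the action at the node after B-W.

Row for NgD (columns B/Lo, B/Mid, C/Lo, C/Mid): (2,8) (2,8) (0,5) (0,5).
Under NgD, Iris's choice at the node after B-W-Lo can never be reached regardless of what Juno does, so varying those choices leaves every outcome unchanged.
Holding the reachable choices fixed and varying the unreachable one freely already gives 2 equivalent strategies.
No other strategy reproduces this row, so those 2 are the full class: NgU, NgD.

2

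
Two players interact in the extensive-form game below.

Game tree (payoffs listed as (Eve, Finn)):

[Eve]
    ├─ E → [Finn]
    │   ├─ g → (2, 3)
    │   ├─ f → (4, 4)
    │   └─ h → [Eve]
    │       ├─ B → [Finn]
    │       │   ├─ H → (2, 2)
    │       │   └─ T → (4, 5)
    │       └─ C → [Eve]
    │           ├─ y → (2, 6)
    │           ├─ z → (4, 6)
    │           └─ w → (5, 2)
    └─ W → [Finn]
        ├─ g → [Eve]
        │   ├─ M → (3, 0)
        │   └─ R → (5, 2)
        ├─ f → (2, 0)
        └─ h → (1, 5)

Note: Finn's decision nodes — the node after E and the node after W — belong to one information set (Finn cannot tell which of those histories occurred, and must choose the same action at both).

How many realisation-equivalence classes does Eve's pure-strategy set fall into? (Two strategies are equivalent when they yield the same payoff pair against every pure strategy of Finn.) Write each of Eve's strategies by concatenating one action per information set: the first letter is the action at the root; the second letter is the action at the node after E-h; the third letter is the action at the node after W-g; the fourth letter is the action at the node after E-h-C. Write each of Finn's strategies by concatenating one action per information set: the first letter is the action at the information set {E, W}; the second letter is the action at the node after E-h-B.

Eve has 24 pure strategies: EBMy, EBMz, EBMw, EBRy, EBRz, EBRw, ECMy, ECMz, ECMw, ECRy, ECRz, ECRw, WBMy, WBMz, WBMw, WBRy, WBRz, WBRw, WCMy, WCMz, WCMw, WCRy, WCRz, WCRw. Columns: gH, gT, fH, fT, hH, hT.
{EBMy, EBMz, EBMw, EBRy, EBRz, EBRw} → row (2,3) (2,3) (4,4) (4,4) (2,2) (4,5)
{ECMy, ECRy} → row (2,3) (2,3) (4,4) (4,4) (2,6) (2,6)
{ECMz, ECRz} → row (2,3) (2,3) (4,4) (4,4) (4,6) (4,6)
{ECMw, ECRw} → row (2,3) (2,3) (4,4) (4,4) (5,2) (5,2)
{WBMy, WBMz, WBMw, WCMy, WCMz, WCMw} → row (3,0) (3,0) (2,0) (2,0) (1,5) (1,5)
{WBRy, WBRz, WBRw, WCRy, WCRz, WCRw} → row (5,2) (5,2) (2,0) (2,0) (1,5) (1,5)
That's 6 distinct rows out of 24 strategies.

6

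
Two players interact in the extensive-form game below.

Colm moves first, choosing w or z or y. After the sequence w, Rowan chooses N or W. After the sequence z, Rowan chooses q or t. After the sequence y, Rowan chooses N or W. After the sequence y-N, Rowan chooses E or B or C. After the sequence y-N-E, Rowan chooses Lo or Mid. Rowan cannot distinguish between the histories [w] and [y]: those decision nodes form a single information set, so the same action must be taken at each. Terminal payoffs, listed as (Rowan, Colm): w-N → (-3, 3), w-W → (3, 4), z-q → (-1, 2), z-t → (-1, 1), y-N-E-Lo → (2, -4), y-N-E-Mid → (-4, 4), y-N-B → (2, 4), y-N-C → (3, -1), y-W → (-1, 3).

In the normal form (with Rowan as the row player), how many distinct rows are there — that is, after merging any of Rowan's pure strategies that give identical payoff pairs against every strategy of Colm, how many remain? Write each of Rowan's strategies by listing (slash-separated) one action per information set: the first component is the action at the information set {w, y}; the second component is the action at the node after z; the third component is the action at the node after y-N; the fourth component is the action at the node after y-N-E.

10

Rowan has 24 pure strategies: N/q/E/Lo, N/q/E/Mid, N/q/B/Lo, N/q/B/Mid, N/q/C/Lo, N/q/C/Mid, N/t/E/Lo, N/t/E/Mid, N/t/B/Lo, N/t/B/Mid, N/t/C/Lo, N/t/C/Mid, W/q/E/Lo, W/q/E/Mid, W/q/B/Lo, W/q/B/Mid, W/q/C/Lo, W/q/C/Mid, W/t/E/Lo, W/t/E/Mid, W/t/B/Lo, W/t/B/Mid, W/t/C/Lo, W/t/C/Mid. Columns: w, z, y.
{N/q/E/Lo} → row (-3,3) (-1,2) (2,-4)
{N/q/E/Mid} → row (-3,3) (-1,2) (-4,4)
{N/q/B/Lo, N/q/B/Mid} → row (-3,3) (-1,2) (2,4)
{N/q/C/Lo, N/q/C/Mid} → row (-3,3) (-1,2) (3,-1)
{N/t/E/Lo} → row (-3,3) (-1,1) (2,-4)
{N/t/E/Mid} → row (-3,3) (-1,1) (-4,4)
{N/t/B/Lo, N/t/B/Mid} → row (-3,3) (-1,1) (2,4)
{N/t/C/Lo, N/t/C/Mid} → row (-3,3) (-1,1) (3,-1)
{W/q/E/Lo, W/q/E/Mid, W/q/B/Lo, W/q/B/Mid, W/q/C/Lo, W/q/C/Mid} → row (3,4) (-1,2) (-1,3)
{W/t/E/Lo, W/t/E/Mid, W/t/B/Lo, W/t/B/Mid, W/t/C/Lo, W/t/C/Mid} → row (3,4) (-1,1) (-1,3)
That's 10 distinct rows out of 24 strategies.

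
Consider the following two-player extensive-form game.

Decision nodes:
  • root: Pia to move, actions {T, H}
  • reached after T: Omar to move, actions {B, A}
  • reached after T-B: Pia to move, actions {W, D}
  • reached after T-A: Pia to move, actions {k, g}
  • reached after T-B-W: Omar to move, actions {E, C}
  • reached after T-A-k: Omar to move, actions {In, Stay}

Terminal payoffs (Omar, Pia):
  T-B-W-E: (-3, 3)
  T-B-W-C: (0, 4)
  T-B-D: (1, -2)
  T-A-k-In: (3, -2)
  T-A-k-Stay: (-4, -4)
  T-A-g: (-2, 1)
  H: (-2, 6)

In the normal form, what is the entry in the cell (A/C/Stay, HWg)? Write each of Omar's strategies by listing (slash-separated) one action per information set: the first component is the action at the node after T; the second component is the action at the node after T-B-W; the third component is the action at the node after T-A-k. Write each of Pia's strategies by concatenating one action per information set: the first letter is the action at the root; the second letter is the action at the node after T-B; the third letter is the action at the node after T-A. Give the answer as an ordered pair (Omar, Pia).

(-2, 6)

Trace the play path from the root:
  Pia plays H
→ terminal payoff (-2, 6).
(Omar's choice at the node after T is never reached on this path, so it doesn't affect the outcome.)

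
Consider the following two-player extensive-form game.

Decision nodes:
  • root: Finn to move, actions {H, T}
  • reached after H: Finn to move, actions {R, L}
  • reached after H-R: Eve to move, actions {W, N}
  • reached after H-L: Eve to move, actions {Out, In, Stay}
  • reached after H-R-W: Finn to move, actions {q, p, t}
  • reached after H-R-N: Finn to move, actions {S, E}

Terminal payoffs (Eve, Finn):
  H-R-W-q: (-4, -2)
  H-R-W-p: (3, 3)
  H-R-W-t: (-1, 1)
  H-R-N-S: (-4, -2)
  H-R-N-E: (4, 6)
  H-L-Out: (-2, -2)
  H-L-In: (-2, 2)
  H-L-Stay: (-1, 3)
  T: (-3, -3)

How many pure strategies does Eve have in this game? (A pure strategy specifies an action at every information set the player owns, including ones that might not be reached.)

Eve owns the node after H-R with actions {W, N} — two choices.
Eve owns the node after H-L with actions {Out, In, Stay} — three choices.
A pure strategy fixes one action at each information set independently, so the count is the product 2 × 3 = 6.

6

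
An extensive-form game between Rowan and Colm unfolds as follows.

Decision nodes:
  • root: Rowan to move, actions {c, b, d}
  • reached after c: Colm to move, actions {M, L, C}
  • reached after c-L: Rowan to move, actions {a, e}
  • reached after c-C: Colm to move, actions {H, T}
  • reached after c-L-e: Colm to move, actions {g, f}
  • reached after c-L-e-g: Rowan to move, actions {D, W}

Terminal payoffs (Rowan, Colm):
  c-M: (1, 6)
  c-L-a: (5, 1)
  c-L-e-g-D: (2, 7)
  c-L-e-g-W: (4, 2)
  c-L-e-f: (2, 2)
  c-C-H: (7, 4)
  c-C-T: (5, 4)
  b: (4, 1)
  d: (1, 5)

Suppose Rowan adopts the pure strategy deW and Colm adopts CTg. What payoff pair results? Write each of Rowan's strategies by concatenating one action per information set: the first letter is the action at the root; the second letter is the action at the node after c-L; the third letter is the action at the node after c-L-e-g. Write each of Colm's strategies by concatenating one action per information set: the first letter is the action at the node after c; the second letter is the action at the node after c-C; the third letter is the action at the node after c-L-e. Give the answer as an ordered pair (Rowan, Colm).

(1, 5)

Trace the play path from the root:
  Rowan plays d
→ terminal payoff (1, 5).
(Rowan's choice at the node after c-L is never reached on this path, so it doesn't affect the outcome.)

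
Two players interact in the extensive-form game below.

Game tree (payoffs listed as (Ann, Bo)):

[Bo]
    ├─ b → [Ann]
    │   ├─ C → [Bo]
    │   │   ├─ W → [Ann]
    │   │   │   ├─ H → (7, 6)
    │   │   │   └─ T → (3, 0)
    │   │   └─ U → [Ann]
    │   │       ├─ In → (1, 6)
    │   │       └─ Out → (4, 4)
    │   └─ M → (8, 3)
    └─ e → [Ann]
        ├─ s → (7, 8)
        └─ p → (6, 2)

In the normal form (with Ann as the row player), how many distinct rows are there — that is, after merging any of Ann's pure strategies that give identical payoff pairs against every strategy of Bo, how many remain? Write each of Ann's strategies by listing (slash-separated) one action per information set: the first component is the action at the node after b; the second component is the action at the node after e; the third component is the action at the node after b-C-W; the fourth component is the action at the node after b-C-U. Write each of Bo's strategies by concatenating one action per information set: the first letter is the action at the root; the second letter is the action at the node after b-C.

10

Ann has 16 pure strategies: C/s/H/In, C/s/H/Out, C/s/T/In, C/s/T/Out, C/p/H/In, C/p/H/Out, C/p/T/In, C/p/T/Out, M/s/H/In, M/s/H/Out, M/s/T/In, M/s/T/Out, M/p/H/In, M/p/H/Out, M/p/T/In, M/p/T/Out. Columns: bW, bU, eW, eU.
{C/s/H/In} → row (7,6) (1,6) (7,8) (7,8)
{C/s/H/Out} → row (7,6) (4,4) (7,8) (7,8)
{C/s/T/In} → row (3,0) (1,6) (7,8) (7,8)
{C/s/T/Out} → row (3,0) (4,4) (7,8) (7,8)
{C/p/H/In} → row (7,6) (1,6) (6,2) (6,2)
{C/p/H/Out} → row (7,6) (4,4) (6,2) (6,2)
{C/p/T/In} → row (3,0) (1,6) (6,2) (6,2)
{C/p/T/Out} → row (3,0) (4,4) (6,2) (6,2)
{M/s/H/In, M/s/H/Out, M/s/T/In, M/s/T/Out} → row (8,3) (8,3) (7,8) (7,8)
{M/p/H/In, M/p/H/Out, M/p/T/In, M/p/T/Out} → row (8,3) (8,3) (6,2) (6,2)
That's 10 distinct rows out of 16 strategies.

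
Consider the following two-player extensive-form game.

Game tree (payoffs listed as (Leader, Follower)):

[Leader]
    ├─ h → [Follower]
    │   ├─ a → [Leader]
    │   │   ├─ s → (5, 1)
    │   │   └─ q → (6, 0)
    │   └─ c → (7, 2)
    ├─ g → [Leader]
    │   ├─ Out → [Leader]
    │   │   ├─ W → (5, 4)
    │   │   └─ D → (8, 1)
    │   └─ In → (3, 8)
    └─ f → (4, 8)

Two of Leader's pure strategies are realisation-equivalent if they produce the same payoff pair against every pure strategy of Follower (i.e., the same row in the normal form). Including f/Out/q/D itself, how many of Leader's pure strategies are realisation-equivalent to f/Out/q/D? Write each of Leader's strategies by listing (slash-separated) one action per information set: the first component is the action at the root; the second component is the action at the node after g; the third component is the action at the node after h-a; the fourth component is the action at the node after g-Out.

8

Row for f/Out/q/D (columns a, c): (4,8) (4,8).
Under f/Out/q/D, Leader's choice at the node after g and at the node after h-a and at the node after g-Out can never be reached regardless of what Follower does, so varying those choices leaves every outcome unchanged.
Holding the reachable choices fixed and varying the unreachable ones freely already gives 2 × 2 × 2 = 8 equivalent strategies.
No other strategy reproduces this row, so those 8 are the full class: f/Out/s/W, f/Out/s/D, f/Out/q/W, f/Out/q/D, f/In/s/W, f/In/s/D, f/In/q/W, f/In/q/D.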